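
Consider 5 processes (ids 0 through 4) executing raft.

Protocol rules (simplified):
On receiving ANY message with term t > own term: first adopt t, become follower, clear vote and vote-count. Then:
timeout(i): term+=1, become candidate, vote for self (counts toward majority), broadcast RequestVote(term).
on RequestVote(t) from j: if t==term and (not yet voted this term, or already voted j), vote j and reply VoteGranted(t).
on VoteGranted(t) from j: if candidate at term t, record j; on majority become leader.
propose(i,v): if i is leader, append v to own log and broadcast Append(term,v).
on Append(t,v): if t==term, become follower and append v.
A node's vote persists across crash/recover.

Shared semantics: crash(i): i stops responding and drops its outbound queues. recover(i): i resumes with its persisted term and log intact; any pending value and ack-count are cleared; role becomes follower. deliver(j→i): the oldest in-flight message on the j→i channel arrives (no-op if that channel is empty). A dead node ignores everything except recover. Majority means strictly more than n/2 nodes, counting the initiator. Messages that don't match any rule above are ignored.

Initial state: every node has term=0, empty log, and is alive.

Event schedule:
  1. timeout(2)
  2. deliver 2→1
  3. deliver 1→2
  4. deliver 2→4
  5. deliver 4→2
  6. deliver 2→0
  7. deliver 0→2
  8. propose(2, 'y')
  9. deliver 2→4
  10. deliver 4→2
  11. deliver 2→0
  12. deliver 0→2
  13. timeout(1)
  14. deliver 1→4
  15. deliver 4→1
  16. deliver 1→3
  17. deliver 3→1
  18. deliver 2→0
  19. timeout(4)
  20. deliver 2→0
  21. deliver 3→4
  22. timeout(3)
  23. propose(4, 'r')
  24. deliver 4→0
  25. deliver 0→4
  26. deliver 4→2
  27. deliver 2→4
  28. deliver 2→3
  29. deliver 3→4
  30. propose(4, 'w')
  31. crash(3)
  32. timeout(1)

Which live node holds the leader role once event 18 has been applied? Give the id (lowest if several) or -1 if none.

after 1 — timeout(2): n2:cand/t1/[-]
after 2 — deliver 2→1: n1:foll/t1/[-]
after 3 — deliver 1→2: ·
after 4 — deliver 2→4: n4:foll/t1/[-]
after 5 — deliver 4→2: n2:lead/t1/[-]
after 6 — deliver 2→0: n0:foll/t1/[-]
after 7 — deliver 0→2: ·
after 8 — propose(2,'y'): n2:lead/t1/[y]
after 9 — deliver 2→4: n4:foll/t1/[y]
after 10 — deliver 4→2: ·
after 11 — deliver 2→0: n0:foll/t1/[y]
after 12 — deliver 0→2: ·
after 13 — timeout(1): n1:cand/t2/[-]
after 14 — deliver 1→4: n4:foll/t2/[y]
after 15 — deliver 4→1: ·
after 16 — deliver 1→3: n3:foll/t2/[-]
after 17 — deliver 3→1: n1:lead/t2/[-]
after 18 — deliver 2→0: ·

1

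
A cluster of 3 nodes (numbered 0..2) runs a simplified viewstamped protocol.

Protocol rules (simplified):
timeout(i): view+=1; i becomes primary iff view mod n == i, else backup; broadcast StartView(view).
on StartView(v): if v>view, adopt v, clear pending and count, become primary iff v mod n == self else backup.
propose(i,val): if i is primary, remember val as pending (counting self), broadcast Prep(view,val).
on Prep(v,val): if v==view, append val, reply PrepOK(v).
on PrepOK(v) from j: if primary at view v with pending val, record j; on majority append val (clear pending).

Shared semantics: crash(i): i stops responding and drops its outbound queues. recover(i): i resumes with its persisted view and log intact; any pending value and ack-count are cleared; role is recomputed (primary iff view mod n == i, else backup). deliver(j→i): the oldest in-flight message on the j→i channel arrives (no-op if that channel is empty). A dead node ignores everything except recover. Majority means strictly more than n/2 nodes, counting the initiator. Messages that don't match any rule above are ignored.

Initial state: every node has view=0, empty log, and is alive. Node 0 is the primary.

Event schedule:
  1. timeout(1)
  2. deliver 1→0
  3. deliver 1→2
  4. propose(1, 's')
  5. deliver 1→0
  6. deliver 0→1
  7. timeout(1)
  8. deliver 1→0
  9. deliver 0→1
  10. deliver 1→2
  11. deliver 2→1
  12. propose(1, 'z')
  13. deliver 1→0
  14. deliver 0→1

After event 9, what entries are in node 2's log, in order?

empty

1. timeout(1):  <1:prim v1 ->
2. deliver 1→0:  <0:back v1 ->
3. deliver 1→2:  <2:back v1 ->
4. propose(1,'s'):  nop
5. deliver 1→0:  <0:back v1 s>
6. deliver 0→1:  <1:prim v1 s>
7. timeout(1):  <1:back v2 s>
8. deliver 1→0:  <0:back v2 s>
9. deliver 0→1:  nop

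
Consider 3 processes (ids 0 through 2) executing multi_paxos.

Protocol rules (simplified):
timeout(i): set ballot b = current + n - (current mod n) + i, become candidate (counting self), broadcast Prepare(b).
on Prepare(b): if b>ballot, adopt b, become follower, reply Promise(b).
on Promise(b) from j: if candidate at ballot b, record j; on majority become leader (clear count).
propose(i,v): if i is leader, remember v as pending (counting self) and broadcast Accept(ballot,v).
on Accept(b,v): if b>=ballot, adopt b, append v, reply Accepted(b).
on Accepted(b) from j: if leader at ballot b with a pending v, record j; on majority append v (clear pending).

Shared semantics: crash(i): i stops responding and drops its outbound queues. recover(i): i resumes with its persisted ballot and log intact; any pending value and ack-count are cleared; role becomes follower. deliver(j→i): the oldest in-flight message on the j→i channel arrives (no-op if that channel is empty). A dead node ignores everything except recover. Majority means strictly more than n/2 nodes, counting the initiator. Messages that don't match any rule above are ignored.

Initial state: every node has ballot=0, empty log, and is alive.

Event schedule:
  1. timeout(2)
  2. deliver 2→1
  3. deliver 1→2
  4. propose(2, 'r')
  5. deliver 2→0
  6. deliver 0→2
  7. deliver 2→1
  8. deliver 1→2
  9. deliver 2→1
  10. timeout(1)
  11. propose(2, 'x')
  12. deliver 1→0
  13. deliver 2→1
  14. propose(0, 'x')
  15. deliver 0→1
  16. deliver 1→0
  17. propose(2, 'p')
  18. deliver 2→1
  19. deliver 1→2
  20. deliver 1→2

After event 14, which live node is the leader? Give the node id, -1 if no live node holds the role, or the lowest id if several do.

2

step 1 timeout(2): 2={cand,b=5,log=-}
step 2 deliver 2→1: 1={foll,b=5,log=-}
step 3 deliver 1→2: 2={lead,b=5,log=-}
step 4 propose(2,'r'): —
step 5 deliver 2→0: 0={foll,b=5,log=-}
step 6 deliver 0→2: —
step 7 deliver 2→1: 1={foll,b=5,log=r}
step 8 deliver 1→2: 2={lead,b=5,log=r}
step 9 deliver 2→1: —
step 10 timeout(1): 1={cand,b=7,log=r}
step 11 propose(2,'x'): —
step 12 deliver 1→0: 0={foll,b=7,log=-}
step 13 deliver 2→1: —
step 14 propose(0,'x'): —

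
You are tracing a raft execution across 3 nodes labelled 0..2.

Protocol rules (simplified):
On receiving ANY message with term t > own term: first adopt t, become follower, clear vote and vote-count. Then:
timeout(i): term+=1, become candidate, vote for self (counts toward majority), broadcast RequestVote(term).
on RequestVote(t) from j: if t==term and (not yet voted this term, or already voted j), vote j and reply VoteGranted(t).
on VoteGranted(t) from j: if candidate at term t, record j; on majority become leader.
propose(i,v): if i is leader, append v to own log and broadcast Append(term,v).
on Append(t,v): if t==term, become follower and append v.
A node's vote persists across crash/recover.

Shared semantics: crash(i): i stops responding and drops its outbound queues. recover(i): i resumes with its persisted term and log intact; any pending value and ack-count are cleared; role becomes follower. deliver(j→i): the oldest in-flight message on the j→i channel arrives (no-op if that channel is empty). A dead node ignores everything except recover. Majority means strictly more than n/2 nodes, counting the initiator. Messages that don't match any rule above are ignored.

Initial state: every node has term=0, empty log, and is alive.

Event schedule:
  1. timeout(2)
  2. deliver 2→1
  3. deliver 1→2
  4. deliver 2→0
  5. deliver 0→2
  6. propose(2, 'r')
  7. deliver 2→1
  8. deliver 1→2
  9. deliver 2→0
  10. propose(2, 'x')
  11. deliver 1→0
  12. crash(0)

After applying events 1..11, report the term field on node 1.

1

[1] timeout(2) → N2(cand t1 [-])
[2] deliver 2→1 → N1(foll t1 [-])
[3] deliver 1→2 → N2(lead t1 [-])
[4] deliver 2→0 → N0(foll t1 [-])
[5] deliver 0→2 → ∅
[6] propose(2,'r') → N2(lead t1 [r])
[7] deliver 2→1 → N1(foll t1 [r])
[8] deliver 1→2 → ∅
[9] deliver 2→0 → N0(foll t1 [r])
[10] propose(2,'x') → N2(lead t1 [r,x])
[11] deliver 1→0 → ∅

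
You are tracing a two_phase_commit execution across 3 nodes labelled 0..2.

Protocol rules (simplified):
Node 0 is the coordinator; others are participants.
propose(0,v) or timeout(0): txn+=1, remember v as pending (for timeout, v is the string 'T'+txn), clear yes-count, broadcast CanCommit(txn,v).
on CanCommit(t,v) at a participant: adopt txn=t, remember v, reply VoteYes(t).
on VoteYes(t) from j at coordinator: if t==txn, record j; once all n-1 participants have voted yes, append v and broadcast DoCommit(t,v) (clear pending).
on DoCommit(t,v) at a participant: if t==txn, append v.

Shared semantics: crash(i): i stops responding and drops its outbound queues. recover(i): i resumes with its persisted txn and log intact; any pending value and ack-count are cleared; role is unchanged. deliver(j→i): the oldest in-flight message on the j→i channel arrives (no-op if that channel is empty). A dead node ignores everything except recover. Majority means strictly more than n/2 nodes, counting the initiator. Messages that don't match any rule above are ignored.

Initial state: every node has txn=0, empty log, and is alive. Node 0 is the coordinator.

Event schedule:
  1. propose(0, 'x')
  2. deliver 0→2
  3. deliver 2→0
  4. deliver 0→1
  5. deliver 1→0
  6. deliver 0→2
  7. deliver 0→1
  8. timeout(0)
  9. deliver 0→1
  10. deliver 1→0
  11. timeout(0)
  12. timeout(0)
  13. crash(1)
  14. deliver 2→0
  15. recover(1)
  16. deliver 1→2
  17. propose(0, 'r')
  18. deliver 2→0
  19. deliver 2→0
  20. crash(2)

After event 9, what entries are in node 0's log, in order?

after 1 — propose(0,'x'): n0:coor/t1/[-]
after 2 — deliver 0→2: n2:part/t1/[-]
after 3 — deliver 2→0: ·
after 4 — deliver 0→1: n1:part/t1/[-]
after 5 — deliver 1→0: n0:coor/t1/[x]
after 6 — deliver 0→2: n2:part/t1/[x]
after 7 — deliver 0→1: n1:part/t1/[x]
after 8 — timeout(0): n0:coor/t2/[x]
after 9 — deliver 0→1: n1:part/t2/[x]

x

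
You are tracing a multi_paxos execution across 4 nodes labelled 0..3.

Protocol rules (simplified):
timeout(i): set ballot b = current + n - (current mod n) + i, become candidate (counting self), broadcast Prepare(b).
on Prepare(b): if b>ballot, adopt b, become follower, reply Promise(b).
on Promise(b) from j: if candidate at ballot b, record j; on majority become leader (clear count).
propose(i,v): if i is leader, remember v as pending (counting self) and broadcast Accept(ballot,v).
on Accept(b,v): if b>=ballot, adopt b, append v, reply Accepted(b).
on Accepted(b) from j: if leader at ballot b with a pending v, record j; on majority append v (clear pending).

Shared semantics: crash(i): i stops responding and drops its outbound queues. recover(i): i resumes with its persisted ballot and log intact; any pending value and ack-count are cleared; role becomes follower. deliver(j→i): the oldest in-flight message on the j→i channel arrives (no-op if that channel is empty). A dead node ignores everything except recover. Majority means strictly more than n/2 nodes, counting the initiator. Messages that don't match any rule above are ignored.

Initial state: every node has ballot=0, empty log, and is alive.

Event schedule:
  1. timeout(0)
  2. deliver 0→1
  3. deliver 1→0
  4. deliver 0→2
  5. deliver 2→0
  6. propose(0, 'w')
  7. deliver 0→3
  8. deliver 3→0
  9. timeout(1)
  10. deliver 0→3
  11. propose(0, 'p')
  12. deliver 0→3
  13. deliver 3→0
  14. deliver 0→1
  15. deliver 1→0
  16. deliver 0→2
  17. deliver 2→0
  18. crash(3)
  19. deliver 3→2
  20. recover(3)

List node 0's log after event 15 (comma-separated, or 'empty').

empty

e1 timeout(0): 0[cand,b=4,-]
e2 deliver 0→1: 1[foll,b=4,-]
e3 deliver 1→0: ·
e4 deliver 0→2: 2[foll,b=4,-]
e5 deliver 2→0: 0[lead,b=4,-]
e6 propose(0,'w'): ·
e7 deliver 0→3: 3[foll,b=4,-]
e8 deliver 3→0: ·
e9 timeout(1): 1[cand,b=9,-]
e10 deliver 0→3: 3[foll,b=4,w]
e11 propose(0,'p'): ·
e12 deliver 0→3: 3[foll,b=4,w,p]
e13 deliver 3→0: ·
e14 deliver 0→1: ·
e15 deliver 1→0: 0[foll,b=9,-]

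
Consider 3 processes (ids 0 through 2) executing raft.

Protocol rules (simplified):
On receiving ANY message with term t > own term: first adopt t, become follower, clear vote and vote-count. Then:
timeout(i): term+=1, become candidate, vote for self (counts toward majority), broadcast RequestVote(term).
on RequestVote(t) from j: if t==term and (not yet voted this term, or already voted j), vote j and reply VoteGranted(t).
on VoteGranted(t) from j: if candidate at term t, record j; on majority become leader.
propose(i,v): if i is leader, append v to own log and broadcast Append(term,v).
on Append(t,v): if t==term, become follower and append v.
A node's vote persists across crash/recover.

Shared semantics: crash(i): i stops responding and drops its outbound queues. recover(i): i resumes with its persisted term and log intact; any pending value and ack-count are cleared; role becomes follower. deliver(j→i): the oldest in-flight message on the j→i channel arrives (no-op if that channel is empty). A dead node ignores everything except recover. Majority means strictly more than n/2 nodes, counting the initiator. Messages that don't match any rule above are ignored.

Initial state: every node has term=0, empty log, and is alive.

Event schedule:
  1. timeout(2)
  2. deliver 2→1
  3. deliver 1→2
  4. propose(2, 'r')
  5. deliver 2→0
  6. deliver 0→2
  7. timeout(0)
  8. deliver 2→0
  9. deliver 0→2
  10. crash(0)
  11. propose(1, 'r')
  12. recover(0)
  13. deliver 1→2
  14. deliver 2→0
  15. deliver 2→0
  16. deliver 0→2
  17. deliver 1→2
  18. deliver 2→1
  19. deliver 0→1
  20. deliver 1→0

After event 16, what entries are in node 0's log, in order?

empty

e1 timeout(2): 2[cand,t=1,-]
e2 deliver 2→1: 1[foll,t=1,-]
e3 deliver 1→2: 2[lead,t=1,-]
e4 propose(2,'r'): 2[lead,t=1,r]
e5 deliver 2→0: 0[foll,t=1,-]
e6 deliver 0→2: ·
e7 timeout(0): 0[cand,t=2,-]
e8 deliver 2→0: ·
e9 deliver 0→2: 2[foll,t=2,r]
e10 crash(0): 0[✗cand,t=2,-]
e11 propose(1,'r'): ·
e12 recover(0): 0[foll,t=2,-]
e13 deliver 1→2: ·
e14 deliver 2→0: ·
e15 deliver 2→0: ·
e16 deliver 0→2: ·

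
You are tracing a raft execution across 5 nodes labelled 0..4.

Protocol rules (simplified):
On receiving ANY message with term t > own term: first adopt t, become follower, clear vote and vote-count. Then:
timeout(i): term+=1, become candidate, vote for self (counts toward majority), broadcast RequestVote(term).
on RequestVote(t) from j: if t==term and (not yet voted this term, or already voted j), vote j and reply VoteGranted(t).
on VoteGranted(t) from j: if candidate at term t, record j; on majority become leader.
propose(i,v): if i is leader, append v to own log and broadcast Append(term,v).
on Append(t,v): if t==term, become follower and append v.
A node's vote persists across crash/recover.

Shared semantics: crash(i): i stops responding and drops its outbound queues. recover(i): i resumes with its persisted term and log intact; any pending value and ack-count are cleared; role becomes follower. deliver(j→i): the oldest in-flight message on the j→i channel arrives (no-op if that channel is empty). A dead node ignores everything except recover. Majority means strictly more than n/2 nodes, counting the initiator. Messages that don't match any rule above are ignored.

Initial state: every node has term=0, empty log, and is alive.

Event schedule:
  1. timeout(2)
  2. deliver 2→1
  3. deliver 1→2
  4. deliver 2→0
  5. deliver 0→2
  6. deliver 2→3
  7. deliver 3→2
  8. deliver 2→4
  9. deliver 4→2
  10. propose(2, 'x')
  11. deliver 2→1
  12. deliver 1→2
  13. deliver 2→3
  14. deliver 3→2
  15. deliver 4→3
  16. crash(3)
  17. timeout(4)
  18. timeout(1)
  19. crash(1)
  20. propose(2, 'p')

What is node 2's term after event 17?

after 1 — timeout(2): n2:cand/t1/[-]
after 2 — deliver 2→1: n1:foll/t1/[-]
after 3 — deliver 1→2: ·
after 4 — deliver 2→0: n0:foll/t1/[-]
after 5 — deliver 0→2: n2:lead/t1/[-]
after 6 — deliver 2→3: n3:foll/t1/[-]
after 7 — deliver 3→2: ·
after 8 — deliver 2→4: n4:foll/t1/[-]
after 9 — deliver 4→2: ·
after 10 — propose(2,'x'): n2:lead/t1/[x]
after 11 — deliver 2→1: n1:foll/t1/[x]
after 12 — deliver 1→2: ·
after 13 — deliver 2→3: n3:foll/t1/[x]
after 14 — deliver 3→2: ·
after 15 — deliver 4→3: ·
after 16 — crash(3): n3:✗foll/t1/[x]
after 17 — timeout(4): n4:cand/t2/[-]

1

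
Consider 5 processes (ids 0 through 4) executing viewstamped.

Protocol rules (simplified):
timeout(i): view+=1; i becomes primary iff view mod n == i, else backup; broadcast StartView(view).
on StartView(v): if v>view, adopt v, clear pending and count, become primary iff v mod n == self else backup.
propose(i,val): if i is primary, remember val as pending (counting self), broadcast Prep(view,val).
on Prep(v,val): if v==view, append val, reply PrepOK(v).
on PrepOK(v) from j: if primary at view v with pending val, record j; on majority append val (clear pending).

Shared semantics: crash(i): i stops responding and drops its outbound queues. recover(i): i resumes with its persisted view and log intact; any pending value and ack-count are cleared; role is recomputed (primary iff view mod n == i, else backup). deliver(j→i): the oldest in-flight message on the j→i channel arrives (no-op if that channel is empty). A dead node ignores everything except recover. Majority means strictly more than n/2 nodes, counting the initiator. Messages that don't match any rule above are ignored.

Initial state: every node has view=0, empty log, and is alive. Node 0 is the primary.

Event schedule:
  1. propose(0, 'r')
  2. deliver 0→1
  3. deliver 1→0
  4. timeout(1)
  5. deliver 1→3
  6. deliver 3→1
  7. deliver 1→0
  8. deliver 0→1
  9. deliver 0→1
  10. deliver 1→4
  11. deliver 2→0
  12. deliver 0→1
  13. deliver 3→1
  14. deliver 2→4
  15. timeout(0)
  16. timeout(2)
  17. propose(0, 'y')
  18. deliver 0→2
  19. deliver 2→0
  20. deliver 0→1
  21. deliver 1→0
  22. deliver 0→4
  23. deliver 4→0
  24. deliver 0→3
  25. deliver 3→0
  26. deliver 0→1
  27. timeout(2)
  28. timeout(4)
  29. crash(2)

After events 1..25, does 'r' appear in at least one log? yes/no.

1. propose(0,'r'):  nop
2. deliver 0→1:  <1:back v0 r>
3. deliver 1→0:  nop
4. timeout(1):  <1:prim v1 r>
5. deliver 1→3:  <3:back v1 ->
6. deliver 3→1:  nop
7. deliver 1→0:  <0:back v1 ->
8. deliver 0→1:  nop
9. deliver 0→1:  nop
10. deliver 1→4:  <4:back v1 ->
11. deliver 2→0:  nop
12. deliver 0→1:  nop
13. deliver 3→1:  nop
14. deliver 2→4:  nop
15. timeout(0):  <0:back v2 ->
16. timeout(2):  <2:back v1 ->
17. propose(0,'y'):  nop
18. deliver 0→2:  nop
19. deliver 2→0:  nop
20. deliver 0→1:  <1:back v2 r>
21. deliver 1→0:  nop
22. deliver 0→4:  nop
23. deliver 4→0:  nop
24. deliver 0→3:  nop
25. deliver 3→0:  nop

yes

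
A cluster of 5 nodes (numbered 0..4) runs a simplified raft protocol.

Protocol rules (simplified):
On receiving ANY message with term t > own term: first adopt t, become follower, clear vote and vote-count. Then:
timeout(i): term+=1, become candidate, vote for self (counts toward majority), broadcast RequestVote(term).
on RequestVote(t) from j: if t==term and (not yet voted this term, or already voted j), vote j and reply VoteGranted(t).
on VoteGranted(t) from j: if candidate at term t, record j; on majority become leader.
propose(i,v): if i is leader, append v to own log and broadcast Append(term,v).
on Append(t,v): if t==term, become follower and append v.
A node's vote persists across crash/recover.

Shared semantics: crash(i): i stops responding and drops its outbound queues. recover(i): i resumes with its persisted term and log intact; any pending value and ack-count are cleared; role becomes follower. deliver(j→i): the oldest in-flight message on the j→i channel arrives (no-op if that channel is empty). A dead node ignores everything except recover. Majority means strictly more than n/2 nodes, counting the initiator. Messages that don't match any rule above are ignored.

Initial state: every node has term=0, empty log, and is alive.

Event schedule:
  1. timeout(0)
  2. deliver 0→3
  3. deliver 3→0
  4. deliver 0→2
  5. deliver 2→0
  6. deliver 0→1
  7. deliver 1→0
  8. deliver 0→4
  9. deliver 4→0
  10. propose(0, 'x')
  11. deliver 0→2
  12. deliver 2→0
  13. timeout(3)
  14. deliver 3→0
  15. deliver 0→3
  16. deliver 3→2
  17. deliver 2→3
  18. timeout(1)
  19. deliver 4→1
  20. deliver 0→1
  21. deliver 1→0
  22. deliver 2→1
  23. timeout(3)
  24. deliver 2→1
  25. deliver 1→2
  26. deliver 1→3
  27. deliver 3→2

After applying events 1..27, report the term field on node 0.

2

step 1 timeout(0): 0={cand,t=1,log=-}
step 2 deliver 0→3: 3={foll,t=1,log=-}
step 3 deliver 3→0: —
step 4 deliver 0→2: 2={foll,t=1,log=-}
step 5 deliver 2→0: 0={lead,t=1,log=-}
step 6 deliver 0→1: 1={foll,t=1,log=-}
step 7 deliver 1→0: —
step 8 deliver 0→4: 4={foll,t=1,log=-}
step 9 deliver 4→0: —
step 10 propose(0,'x'): 0={lead,t=1,log=x}
step 11 deliver 0→2: 2={foll,t=1,log=x}
step 12 deliver 2→0: —
step 13 timeout(3): 3={cand,t=2,log=-}
step 14 deliver 3→0: 0={foll,t=2,log=x}
step 15 deliver 0→3: —
step 16 deliver 3→2: 2={foll,t=2,log=x}
step 17 deliver 2→3: —
step 18 timeout(1): 1={cand,t=2,log=-}
step 19 deliver 4→1: —
step 20 deliver 0→1: —
step 21 deliver 1→0: —
step 22 deliver 2→1: —
step 23 timeout(3): 3={cand,t=3,log=-}
step 24 deliver 2→1: —
step 25 deliver 1→2: —
step 26 deliver 1→3: —
step 27 deliver 3→2: 2={foll,t=3,log=x}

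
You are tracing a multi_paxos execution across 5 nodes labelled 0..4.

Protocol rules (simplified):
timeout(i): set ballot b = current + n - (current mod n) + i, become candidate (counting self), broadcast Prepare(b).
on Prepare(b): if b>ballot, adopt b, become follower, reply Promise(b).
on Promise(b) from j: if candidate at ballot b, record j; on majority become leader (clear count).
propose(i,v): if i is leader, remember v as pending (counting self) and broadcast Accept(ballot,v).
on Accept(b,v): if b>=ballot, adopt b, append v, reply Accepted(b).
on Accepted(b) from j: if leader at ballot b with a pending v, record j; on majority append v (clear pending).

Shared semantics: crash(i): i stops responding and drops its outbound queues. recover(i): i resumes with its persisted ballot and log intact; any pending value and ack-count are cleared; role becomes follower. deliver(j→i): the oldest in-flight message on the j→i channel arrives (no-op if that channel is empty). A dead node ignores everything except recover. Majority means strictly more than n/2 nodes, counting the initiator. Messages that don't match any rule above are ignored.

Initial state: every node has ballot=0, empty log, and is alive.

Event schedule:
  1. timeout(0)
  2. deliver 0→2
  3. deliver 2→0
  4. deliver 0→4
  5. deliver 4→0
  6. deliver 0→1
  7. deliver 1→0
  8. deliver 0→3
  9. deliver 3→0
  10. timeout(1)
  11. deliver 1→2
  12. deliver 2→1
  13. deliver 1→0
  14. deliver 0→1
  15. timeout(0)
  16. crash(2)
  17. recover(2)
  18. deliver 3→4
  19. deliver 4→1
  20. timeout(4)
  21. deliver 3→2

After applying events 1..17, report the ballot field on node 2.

11

e1 timeout(0): 0[cand,b=5,-]
e2 deliver 0→2: 2[foll,b=5,-]
e3 deliver 2→0: ·
e4 deliver 0→4: 4[foll,b=5,-]
e5 deliver 4→0: 0[lead,b=5,-]
e6 deliver 0→1: 1[foll,b=5,-]
e7 deliver 1→0: ·
e8 deliver 0→3: 3[foll,b=5,-]
e9 deliver 3→0: ·
e10 timeout(1): 1[cand,b=11,-]
e11 deliver 1→2: 2[foll,b=11,-]
e12 deliver 2→1: ·
e13 deliver 1→0: 0[foll,b=11,-]
e14 deliver 0→1: 1[lead,b=11,-]
e15 timeout(0): 0[cand,b=15,-]
e16 crash(2): 2[✗foll,b=11,-]
e17 recover(2): 2[foll,b=11,-]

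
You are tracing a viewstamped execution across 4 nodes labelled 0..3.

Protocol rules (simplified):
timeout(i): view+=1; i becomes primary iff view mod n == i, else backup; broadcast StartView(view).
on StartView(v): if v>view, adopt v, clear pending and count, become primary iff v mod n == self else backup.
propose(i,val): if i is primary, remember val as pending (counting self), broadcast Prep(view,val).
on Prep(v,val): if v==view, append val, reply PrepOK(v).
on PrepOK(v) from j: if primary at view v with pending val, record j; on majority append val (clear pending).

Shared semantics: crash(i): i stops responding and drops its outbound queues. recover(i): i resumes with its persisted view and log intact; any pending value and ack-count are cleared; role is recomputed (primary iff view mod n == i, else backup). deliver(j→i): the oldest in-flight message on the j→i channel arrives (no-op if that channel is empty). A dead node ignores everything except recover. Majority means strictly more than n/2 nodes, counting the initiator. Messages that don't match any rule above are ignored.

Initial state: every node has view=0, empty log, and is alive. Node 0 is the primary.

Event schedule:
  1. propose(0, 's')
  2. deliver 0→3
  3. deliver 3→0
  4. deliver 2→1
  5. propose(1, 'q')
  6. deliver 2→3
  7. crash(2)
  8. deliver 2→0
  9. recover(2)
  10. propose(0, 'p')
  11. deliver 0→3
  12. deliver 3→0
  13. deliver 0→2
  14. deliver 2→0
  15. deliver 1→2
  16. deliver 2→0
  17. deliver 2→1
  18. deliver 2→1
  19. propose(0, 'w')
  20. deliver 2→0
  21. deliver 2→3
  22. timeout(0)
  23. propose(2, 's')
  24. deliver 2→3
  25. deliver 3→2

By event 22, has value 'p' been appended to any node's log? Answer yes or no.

[1] propose(0,'s') → ∅
[2] deliver 0→3 → N3(back v0 [s])
[3] deliver 3→0 → ∅
[4] deliver 2→1 → ∅
[5] propose(1,'q') → ∅
[6] deliver 2→3 → ∅
[7] crash(2) → N2(✗back v0 [-])
[8] deliver 2→0 → ∅
[9] recover(2) → N2(back v0 [-])
[10] propose(0,'p') → ∅
[11] deliver 0→3 → N3(back v0 [s,p])
[12] deliver 3→0 → ∅
[13] deliver 0→2 → N2(back v0 [s])
[14] deliver 2→0 → N0(prim v0 [p])
[15] deliver 1→2 → ∅
[16] deliver 2→0 → ∅
[17] deliver 2→1 → ∅
[18] deliver 2→1 → ∅
[19] propose(0,'w') → ∅
[20] deliver 2→0 → ∅
[21] deliver 2→3 → ∅
[22] timeout(0) → N0(back v1 [p])

yes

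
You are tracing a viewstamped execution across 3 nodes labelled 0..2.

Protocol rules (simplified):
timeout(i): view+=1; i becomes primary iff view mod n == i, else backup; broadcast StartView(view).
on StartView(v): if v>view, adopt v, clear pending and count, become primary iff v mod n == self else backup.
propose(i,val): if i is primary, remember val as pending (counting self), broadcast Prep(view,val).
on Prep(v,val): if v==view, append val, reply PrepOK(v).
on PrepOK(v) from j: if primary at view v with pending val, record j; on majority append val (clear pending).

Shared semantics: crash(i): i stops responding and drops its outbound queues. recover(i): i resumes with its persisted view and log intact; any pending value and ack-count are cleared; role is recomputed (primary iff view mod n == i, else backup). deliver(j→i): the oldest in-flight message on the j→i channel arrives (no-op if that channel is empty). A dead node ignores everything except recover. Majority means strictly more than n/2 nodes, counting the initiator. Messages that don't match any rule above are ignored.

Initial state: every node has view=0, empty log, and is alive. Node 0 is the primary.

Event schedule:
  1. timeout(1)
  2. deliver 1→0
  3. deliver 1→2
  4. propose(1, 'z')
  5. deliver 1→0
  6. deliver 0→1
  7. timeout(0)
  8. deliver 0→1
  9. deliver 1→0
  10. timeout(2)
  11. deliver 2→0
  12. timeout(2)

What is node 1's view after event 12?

2

e1 timeout(1): 1[prim,v=1,-]
e2 deliver 1→0: 0[back,v=1,-]
e3 deliver 1→2: 2[back,v=1,-]
e4 propose(1,'z'): ·
e5 deliver 1→0: 0[back,v=1,z]
e6 deliver 0→1: 1[prim,v=1,z]
e7 timeout(0): 0[back,v=2,z]
e8 deliver 0→1: 1[back,v=2,z]
e9 deliver 1→0: ·
e10 timeout(2): 2[prim,v=2,-]
e11 deliver 2→0: ·
e12 timeout(2): 2[back,v=3,-]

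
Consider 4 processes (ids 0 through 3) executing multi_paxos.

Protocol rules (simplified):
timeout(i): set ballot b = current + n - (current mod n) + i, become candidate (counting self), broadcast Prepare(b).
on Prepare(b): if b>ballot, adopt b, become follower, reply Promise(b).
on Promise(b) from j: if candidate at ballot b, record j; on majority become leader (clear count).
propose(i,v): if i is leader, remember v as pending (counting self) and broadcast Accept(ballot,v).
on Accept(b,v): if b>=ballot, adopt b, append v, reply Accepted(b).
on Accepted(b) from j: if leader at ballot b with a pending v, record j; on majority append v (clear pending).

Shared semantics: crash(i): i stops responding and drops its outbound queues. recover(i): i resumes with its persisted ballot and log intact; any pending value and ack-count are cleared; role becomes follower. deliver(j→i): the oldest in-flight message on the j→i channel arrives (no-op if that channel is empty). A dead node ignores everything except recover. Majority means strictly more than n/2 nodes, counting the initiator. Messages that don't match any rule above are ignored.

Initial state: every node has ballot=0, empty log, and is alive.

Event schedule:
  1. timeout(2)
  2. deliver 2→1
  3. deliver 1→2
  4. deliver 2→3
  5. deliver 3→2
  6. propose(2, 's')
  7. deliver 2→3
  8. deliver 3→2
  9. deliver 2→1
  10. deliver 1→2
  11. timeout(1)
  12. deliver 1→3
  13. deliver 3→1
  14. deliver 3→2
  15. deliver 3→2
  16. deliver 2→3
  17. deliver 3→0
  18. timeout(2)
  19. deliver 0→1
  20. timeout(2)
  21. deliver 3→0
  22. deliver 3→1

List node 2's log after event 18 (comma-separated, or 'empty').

s

step 1 timeout(2): 2={cand,b=6,log=-}
step 2 deliver 2→1: 1={foll,b=6,log=-}
step 3 deliver 1→2: —
step 4 deliver 2→3: 3={foll,b=6,log=-}
step 5 deliver 3→2: 2={lead,b=6,log=-}
step 6 propose(2,'s'): —
step 7 deliver 2→3: 3={foll,b=6,log=s}
step 8 deliver 3→2: —
step 9 deliver 2→1: 1={foll,b=6,log=s}
step 10 deliver 1→2: 2={lead,b=6,log=s}
step 11 timeout(1): 1={cand,b=9,log=s}
step 12 deliver 1→3: 3={foll,b=9,log=s}
step 13 deliver 3→1: —
step 14 deliver 3→2: —
step 15 deliver 3→2: —
step 16 deliver 2→3: —
step 17 deliver 3→0: —
step 18 timeout(2): 2={cand,b=10,log=s}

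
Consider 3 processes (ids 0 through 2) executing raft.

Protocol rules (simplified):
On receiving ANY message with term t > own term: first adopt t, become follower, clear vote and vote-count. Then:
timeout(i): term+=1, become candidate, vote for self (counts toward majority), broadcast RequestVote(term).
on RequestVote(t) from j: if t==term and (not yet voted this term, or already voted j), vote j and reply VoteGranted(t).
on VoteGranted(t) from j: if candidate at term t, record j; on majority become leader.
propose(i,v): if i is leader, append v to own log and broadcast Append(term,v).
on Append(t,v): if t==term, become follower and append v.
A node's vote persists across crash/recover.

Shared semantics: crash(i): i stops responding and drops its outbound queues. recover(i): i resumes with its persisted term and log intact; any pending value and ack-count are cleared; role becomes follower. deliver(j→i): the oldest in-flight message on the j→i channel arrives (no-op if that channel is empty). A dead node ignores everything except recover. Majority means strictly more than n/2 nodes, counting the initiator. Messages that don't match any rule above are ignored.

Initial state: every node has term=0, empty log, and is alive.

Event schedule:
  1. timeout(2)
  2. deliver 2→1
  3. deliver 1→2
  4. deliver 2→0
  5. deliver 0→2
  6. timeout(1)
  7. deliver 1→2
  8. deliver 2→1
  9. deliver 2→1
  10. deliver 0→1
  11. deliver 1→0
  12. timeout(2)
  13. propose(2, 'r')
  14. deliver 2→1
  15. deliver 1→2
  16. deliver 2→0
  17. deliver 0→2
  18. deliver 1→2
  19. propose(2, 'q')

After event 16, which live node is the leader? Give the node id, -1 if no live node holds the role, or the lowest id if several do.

1. timeout(2):  <2:cand t1 ->
2. deliver 2→1:  <1:foll t1 ->
3. deliver 1→2:  <2:lead t1 ->
4. deliver 2→0:  <0:foll t1 ->
5. deliver 0→2:  nop
6. timeout(1):  <1:cand t2 ->
7. deliver 1→2:  <2:foll t2 ->
8. deliver 2→1:  <1:lead t2 ->
9. deliver 2→1:  nop
10. deliver 0→1:  nop
11. deliver 1→0:  <0:foll t2 ->
12. timeout(2):  <2:cand t3 ->
13. propose(2,'r'):  nop
14. deliver 2→1:  <1:foll t3 ->
15. deliver 1→2:  <2:lead t3 ->
16. deliver 2→0:  <0:foll t3 ->

2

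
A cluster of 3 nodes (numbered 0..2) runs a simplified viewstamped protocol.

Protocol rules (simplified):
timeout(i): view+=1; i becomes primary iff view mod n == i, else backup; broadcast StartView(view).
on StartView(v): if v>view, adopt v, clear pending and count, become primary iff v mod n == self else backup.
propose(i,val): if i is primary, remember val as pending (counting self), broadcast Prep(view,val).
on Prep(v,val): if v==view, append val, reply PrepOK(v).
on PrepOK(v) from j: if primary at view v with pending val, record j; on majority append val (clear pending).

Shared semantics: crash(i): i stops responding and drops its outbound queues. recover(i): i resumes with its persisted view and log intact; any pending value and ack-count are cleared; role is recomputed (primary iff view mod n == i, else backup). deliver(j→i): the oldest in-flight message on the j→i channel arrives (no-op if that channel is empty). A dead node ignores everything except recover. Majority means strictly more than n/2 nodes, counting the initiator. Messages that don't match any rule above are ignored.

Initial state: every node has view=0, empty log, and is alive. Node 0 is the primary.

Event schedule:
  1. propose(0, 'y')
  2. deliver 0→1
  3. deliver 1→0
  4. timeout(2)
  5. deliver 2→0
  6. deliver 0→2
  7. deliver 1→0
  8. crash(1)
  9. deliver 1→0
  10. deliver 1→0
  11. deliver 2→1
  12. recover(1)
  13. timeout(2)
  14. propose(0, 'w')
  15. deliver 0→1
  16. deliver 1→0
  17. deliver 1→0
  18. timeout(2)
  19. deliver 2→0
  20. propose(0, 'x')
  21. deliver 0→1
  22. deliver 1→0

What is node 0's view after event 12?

e1 propose(0,'y'): ·
e2 deliver 0→1: 1[back,v=0,y]
e3 deliver 1→0: 0[prim,v=0,y]
e4 timeout(2): 2[back,v=1,-]
e5 deliver 2→0: 0[back,v=1,y]
e6 deliver 0→2: ·
e7 deliver 1→0: ·
e8 crash(1): 1[✗back,v=0,y]
e9 deliver 1→0: ·
e10 deliver 1→0: ·
e11 deliver 2→1: ·
e12 recover(1): 1[back,v=0,y]

1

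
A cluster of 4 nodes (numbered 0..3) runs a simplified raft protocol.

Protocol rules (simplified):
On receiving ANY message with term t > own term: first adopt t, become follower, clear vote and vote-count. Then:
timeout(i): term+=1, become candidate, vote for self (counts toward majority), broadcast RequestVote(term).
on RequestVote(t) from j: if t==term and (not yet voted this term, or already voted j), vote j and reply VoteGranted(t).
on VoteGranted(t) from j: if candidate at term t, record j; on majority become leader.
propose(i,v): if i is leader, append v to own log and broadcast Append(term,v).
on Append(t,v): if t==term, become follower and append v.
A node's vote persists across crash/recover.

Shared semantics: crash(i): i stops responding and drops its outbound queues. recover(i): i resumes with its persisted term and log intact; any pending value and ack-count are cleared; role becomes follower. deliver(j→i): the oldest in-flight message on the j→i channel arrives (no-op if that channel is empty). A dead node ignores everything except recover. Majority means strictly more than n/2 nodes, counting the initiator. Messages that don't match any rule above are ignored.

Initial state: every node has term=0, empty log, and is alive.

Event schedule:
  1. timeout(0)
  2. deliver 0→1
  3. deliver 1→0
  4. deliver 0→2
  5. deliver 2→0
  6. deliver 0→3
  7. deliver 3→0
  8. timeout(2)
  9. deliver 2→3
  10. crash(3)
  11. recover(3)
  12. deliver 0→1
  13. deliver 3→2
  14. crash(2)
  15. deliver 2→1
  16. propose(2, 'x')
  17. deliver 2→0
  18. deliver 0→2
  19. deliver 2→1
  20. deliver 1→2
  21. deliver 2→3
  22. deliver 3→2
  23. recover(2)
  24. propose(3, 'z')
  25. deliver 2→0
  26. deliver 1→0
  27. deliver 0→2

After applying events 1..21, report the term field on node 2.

2

step 1 timeout(0): 0={cand,t=1,log=-}
step 2 deliver 0→1: 1={foll,t=1,log=-}
step 3 deliver 1→0: —
step 4 deliver 0→2: 2={foll,t=1,log=-}
step 5 deliver 2→0: 0={lead,t=1,log=-}
step 6 deliver 0→3: 3={foll,t=1,log=-}
step 7 deliver 3→0: —
step 8 timeout(2): 2={cand,t=2,log=-}
step 9 deliver 2→3: 3={foll,t=2,log=-}
step 10 crash(3): 3={✗foll,t=2,log=-}
step 11 recover(3): 3={foll,t=2,log=-}
step 12 deliver 0→1: —
step 13 deliver 3→2: —
step 14 crash(2): 2={✗cand,t=2,log=-}
step 15 deliver 2→1: —
step 16 propose(2,'x'): —
step 17 deliver 2→0: —
step 18 deliver 0→2: —
step 19 deliver 2→1: —
step 20 deliver 1→2: —
step 21 deliver 2→3: —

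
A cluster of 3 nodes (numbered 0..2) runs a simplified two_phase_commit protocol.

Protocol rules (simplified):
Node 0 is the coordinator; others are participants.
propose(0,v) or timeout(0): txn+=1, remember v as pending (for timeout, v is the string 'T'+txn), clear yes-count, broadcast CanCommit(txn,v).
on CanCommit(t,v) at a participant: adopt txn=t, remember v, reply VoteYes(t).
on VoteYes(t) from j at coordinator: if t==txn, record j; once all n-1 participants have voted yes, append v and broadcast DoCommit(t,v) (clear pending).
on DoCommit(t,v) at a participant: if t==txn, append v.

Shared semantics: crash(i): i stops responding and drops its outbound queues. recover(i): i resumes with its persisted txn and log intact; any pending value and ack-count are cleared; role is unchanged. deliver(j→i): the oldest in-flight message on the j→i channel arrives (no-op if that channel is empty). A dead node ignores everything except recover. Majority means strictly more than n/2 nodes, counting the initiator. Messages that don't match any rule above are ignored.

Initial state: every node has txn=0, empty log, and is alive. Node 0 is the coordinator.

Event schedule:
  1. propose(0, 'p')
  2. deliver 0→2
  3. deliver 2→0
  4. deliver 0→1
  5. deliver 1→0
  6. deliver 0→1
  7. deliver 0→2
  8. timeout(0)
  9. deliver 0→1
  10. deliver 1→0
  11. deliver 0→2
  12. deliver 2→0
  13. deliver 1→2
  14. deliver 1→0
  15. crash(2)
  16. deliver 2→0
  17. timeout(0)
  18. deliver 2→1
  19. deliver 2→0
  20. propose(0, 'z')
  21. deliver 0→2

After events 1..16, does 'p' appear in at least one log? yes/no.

1. propose(0,'p'):  <0:coor t1 ->
2. deliver 0→2:  <2:part t1 ->
3. deliver 2→0:  nop
4. deliver 0→1:  <1:part t1 ->
5. deliver 1→0:  <0:coor t1 p>
6. deliver 0→1:  <1:part t1 p>
7. deliver 0→2:  <2:part t1 p>
8. timeout(0):  <0:coor t2 p>
9. deliver 0→1:  <1:part t2 p>
10. deliver 1→0:  nop
11. deliver 0→2:  <2:part t2 p>
12. deliver 2→0:  <0:coor t2 p,T2>
13. deliver 1→2:  nop
14. deliver 1→0:  nop
15. crash(2):  <2:✗part t2 p>
16. deliver 2→0:  nop

yes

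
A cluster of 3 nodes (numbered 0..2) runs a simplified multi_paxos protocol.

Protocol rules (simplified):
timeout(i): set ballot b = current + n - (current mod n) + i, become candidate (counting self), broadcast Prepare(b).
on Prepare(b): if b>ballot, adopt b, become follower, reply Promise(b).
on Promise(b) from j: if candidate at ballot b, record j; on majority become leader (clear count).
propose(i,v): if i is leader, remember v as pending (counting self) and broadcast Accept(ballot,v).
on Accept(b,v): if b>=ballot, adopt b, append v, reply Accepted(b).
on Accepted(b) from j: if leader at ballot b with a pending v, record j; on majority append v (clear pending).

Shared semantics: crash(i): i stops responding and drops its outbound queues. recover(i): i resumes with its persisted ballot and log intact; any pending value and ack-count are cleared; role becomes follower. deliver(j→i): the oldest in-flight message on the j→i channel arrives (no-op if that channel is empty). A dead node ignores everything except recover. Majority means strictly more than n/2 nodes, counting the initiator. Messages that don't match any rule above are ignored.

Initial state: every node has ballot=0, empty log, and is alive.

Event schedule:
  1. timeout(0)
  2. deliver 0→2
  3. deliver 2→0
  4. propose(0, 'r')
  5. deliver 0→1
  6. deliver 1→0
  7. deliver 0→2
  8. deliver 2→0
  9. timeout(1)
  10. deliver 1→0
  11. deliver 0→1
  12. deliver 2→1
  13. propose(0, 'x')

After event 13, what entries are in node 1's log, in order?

empty

after 1 — timeout(0): n0:cand/b3/[-]
after 2 — deliver 0→2: n2:foll/b3/[-]
after 3 — deliver 2→0: n0:lead/b3/[-]
after 4 — propose(0,'r'): ·
after 5 — deliver 0→1: n1:foll/b3/[-]
after 6 — deliver 1→0: ·
after 7 — deliver 0→2: n2:foll/b3/[r]
after 8 — deliver 2→0: n0:lead/b3/[r]
after 9 — timeout(1): n1:cand/b7/[-]
after 10 — deliver 1→0: n0:foll/b7/[r]
after 11 — deliver 0→1: ·
after 12 — deliver 2→1: ·
after 13 — propose(0,'x'): ·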